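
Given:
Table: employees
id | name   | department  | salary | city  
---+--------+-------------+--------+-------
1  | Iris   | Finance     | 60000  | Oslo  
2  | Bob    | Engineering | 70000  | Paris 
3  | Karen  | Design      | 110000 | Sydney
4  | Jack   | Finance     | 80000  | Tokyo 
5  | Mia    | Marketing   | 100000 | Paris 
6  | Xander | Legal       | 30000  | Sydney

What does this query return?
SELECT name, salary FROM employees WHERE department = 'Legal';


Filtering: department = 'Legal'
Matching rows: 1

1 rows:
Xander, 30000


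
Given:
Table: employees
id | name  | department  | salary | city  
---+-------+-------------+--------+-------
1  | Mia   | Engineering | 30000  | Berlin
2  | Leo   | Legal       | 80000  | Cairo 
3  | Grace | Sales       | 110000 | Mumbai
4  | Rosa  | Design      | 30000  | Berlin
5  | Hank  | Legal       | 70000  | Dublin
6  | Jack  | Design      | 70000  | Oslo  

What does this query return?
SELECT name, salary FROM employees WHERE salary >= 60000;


Filtering: salary >= 60000
Matching: 4 rows

4 rows:
Leo, 80000
Grace, 110000
Hank, 70000
Jack, 70000


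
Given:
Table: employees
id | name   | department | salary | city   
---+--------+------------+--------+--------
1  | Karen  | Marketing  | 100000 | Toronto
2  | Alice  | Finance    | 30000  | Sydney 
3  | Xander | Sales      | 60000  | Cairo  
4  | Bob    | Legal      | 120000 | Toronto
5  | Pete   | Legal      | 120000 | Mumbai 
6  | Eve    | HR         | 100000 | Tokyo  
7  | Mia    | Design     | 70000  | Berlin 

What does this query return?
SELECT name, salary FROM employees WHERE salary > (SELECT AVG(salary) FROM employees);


Subquery: AVG(salary) = 85714.29
Filtering: salary > 85714.29
  Karen (100000) -> MATCH
  Bob (120000) -> MATCH
  Pete (120000) -> MATCH
  Eve (100000) -> MATCH


4 rows:
Karen, 100000
Bob, 120000
Pete, 120000
Eve, 100000


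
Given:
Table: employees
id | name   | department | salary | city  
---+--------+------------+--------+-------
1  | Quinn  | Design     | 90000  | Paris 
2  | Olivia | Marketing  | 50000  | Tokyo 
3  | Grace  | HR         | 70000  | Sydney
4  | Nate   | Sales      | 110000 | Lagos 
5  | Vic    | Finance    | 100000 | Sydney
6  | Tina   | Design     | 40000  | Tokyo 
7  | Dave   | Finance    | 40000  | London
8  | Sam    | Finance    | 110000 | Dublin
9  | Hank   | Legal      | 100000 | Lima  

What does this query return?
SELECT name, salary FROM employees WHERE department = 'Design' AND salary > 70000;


Filtering: department = 'Design' AND salary > 70000
Matching: 1 rows

1 rows:
Quinn, 90000


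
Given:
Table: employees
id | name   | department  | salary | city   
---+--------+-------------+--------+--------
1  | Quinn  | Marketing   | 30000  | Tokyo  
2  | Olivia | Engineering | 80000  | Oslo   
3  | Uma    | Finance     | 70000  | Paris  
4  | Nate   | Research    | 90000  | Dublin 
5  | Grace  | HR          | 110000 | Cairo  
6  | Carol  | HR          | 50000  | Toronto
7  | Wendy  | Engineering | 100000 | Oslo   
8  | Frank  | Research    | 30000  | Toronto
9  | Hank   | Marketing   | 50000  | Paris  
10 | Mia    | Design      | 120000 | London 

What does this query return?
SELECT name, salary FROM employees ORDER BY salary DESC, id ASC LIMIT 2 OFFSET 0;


Sort by salary DESC (id ASC tiebreak), then skip 0 and take 2
Rows 1 through 2

2 rows:
Mia, 120000
Grace, 110000


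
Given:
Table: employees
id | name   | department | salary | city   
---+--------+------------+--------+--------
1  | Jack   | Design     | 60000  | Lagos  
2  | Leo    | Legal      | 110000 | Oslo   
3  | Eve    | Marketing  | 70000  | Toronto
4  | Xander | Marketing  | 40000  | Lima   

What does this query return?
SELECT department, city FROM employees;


Projecting columns: department, city

4 rows:
Design, Lagos
Legal, Oslo
Marketing, Toronto
Marketing, Lima


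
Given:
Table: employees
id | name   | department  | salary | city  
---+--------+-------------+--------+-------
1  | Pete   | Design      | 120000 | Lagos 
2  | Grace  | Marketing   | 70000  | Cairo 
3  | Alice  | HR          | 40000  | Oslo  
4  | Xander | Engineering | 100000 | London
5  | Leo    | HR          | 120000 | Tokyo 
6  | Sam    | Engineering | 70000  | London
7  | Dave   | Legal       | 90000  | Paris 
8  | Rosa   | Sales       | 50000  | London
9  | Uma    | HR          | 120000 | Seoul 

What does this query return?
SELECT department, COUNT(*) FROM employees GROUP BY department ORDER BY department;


Assigning each row to its department group:
  Pete -> Design
  Grace -> Marketing
  Alice -> HR
  Xander -> Engineering
  Leo -> HR
  Sam -> Engineering
  Dave -> Legal
  Rosa -> Sales
  Uma -> HR


6 groups:
Design, 1
Engineering, 2
HR, 3
Legal, 1
Marketing, 1
Sales, 1


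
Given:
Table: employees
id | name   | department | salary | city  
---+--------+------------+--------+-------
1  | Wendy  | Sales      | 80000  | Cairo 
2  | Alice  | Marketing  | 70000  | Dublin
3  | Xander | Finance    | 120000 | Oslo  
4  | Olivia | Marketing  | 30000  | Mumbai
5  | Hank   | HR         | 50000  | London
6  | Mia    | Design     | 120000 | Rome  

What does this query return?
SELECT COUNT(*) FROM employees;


COUNT(*) counts all rows

6


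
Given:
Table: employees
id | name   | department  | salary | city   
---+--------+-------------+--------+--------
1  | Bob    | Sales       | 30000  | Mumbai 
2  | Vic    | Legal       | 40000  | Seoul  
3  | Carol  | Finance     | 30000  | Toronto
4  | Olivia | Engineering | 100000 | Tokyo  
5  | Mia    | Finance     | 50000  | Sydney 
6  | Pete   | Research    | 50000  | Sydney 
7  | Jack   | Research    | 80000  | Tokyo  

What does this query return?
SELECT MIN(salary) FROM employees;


Salaries: 30000, 40000, 30000, 100000, 50000, 50000, 80000
MIN = 30000

30000


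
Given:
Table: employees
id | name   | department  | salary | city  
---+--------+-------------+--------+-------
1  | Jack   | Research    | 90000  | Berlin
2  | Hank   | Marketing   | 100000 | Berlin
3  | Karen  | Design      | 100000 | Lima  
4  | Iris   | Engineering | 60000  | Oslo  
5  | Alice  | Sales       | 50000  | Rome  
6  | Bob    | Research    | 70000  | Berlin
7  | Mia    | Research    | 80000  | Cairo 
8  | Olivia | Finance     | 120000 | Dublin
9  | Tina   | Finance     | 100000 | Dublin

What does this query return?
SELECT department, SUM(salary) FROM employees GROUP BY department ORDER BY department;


Summing salary within each department:
  Design: 100000 = 100000
  Engineering: 60000 = 60000
  Finance: 120000 + 100000 = 220000
  Marketing: 100000 = 100000
  Research: 90000 + 70000 + 80000 = 240000
  Sales: 50000 = 50000


6 groups:
Design, 100000
Engineering, 60000
Finance, 220000
Marketing, 100000
Research, 240000
Sales, 50000


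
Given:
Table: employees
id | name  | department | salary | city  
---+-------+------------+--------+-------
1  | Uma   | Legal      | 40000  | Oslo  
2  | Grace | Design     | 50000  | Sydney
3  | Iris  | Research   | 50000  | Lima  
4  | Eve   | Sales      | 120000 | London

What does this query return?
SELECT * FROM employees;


SELECT * returns all 4 rows with all columns

4 rows:
1, Uma, Legal, 40000, Oslo
2, Grace, Design, 50000, Sydney
3, Iris, Research, 50000, Lima
4, Eve, Sales, 120000, London


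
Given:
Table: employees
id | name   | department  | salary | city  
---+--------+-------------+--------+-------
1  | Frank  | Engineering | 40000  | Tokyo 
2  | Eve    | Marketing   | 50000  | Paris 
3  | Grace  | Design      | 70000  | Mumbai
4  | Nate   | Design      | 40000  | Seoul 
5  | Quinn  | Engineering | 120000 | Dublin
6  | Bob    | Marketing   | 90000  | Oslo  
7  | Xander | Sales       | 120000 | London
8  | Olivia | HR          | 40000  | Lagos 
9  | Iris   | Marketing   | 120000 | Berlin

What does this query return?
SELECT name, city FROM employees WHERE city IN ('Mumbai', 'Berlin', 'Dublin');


Filtering: city IN ('Mumbai', 'Berlin', 'Dublin')
Matching: 3 rows

3 rows:
Grace, Mumbai
Quinn, Dublin
Iris, Berlin


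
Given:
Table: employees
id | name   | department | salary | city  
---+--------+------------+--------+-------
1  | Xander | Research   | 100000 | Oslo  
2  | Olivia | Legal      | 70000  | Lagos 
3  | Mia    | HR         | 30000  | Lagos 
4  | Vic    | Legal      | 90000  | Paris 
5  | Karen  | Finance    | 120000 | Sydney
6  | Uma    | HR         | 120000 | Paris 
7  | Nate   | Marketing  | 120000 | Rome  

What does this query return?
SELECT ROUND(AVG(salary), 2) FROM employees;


SUM(salary) = 650000
COUNT = 7
ROUND(AVG, 2) = ROUND(650000 / 7, 2) = 92857.14

92857.14


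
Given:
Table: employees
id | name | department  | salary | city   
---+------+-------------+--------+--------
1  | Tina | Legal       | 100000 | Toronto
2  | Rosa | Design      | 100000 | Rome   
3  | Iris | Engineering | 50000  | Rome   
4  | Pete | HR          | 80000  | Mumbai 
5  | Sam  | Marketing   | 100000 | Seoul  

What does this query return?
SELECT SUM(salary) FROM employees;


SUM(salary) = 100000 + 100000 + 50000 + 80000 + 100000 = 430000

430000


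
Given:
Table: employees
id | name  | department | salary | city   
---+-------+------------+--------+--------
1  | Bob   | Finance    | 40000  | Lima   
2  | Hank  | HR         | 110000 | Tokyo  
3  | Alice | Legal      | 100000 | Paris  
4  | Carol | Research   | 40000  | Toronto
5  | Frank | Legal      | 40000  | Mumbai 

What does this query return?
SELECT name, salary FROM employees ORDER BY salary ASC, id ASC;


Sorting by salary ASC, then id ASC for ties

5 rows:
Bob, 40000
Carol, 40000
Frank, 40000
Alice, 100000
Hank, 110000


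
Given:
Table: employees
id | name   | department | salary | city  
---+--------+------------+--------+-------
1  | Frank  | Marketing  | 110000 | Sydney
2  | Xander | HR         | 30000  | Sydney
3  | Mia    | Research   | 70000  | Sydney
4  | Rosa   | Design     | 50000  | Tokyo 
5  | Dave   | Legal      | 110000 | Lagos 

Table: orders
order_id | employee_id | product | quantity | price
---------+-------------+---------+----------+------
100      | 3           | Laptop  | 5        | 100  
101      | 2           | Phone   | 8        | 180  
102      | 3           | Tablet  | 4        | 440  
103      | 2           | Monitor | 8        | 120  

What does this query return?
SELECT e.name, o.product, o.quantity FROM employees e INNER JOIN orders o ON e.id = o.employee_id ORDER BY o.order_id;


Joining employees.id = orders.employee_id:
  employee Mia (id=3) -> order Laptop
  employee Xander (id=2) -> order Phone
  employee Mia (id=3) -> order Tablet
  employee Xander (id=2) -> order Monitor


4 rows:
Mia, Laptop, 5
Xander, Phone, 8
Mia, Tablet, 4
Xander, Monitor, 8


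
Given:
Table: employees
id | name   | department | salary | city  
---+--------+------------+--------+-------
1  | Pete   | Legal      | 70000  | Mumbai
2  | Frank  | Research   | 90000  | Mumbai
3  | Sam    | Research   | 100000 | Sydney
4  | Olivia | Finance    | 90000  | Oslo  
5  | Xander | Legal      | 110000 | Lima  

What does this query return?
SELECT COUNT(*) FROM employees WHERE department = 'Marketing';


Counting rows where department = 'Marketing'


0


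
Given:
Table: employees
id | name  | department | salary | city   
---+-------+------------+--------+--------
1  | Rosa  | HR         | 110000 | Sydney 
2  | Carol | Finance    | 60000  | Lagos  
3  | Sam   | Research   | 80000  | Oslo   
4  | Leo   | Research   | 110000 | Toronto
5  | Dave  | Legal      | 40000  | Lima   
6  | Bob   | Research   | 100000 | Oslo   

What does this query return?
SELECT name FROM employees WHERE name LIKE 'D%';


LIKE 'D%' matches names starting with 'D'
Matching: 1

1 rows:
Dave


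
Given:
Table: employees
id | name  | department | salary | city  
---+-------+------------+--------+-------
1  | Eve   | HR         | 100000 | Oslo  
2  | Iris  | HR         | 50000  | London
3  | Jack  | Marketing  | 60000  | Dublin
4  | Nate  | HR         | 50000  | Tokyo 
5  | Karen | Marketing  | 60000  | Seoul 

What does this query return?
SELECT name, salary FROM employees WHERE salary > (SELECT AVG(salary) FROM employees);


Subquery: AVG(salary) = 64000.0
Filtering: salary > 64000.0
  Eve (100000) -> MATCH


1 rows:
Eve, 100000


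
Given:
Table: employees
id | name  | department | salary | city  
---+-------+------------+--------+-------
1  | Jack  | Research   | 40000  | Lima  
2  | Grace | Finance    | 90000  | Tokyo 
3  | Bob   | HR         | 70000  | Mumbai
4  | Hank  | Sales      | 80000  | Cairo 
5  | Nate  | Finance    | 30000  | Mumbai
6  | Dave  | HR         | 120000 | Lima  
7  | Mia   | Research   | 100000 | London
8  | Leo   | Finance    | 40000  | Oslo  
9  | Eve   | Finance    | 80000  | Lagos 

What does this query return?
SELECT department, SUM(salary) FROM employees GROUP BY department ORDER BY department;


Summing salary within each department:
  Finance: 90000 + 30000 + 40000 + 80000 = 240000
  HR: 70000 + 120000 = 190000
  Research: 40000 + 100000 = 140000
  Sales: 80000 = 80000


4 groups:
Finance, 240000
HR, 190000
Research, 140000
Sales, 80000


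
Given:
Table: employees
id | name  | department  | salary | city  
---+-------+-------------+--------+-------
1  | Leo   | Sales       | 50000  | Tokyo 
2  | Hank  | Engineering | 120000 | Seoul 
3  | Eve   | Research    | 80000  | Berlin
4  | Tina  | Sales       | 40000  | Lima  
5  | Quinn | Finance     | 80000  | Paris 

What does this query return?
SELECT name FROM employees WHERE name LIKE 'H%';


LIKE 'H%' matches names starting with 'H'
Matching: 1

1 rows:
Hank


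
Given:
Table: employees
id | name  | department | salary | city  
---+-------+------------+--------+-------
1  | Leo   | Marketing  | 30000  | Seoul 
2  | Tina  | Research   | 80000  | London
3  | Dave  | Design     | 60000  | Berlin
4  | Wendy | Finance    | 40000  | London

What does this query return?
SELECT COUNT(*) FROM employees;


COUNT(*) counts all rows

4


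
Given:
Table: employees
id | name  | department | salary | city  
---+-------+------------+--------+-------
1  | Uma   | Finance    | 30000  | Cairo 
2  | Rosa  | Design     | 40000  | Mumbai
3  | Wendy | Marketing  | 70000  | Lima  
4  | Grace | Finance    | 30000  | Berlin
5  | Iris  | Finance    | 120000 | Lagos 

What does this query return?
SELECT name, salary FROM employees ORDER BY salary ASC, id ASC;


Sorting by salary ASC, then id ASC for ties

5 rows:
Uma, 30000
Grace, 30000
Rosa, 40000
Wendy, 70000
Iris, 120000


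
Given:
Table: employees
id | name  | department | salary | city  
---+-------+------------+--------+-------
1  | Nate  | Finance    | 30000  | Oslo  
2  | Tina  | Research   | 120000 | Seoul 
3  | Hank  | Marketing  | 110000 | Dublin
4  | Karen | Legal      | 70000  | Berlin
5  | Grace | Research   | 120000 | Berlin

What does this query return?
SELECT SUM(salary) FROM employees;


SUM(salary) = 30000 + 120000 + 110000 + 70000 + 120000 = 450000

450000


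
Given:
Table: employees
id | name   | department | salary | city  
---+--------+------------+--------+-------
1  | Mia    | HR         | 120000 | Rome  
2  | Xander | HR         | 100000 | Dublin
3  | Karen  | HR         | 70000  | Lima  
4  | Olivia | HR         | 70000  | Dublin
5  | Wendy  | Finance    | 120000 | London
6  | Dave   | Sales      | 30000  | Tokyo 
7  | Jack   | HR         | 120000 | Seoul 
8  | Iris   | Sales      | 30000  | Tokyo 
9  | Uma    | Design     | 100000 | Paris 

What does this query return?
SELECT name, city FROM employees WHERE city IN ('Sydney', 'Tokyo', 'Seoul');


Filtering: city IN ('Sydney', 'Tokyo', 'Seoul')
Matching: 3 rows

3 rows:
Dave, Tokyo
Jack, Seoul
Iris, Tokyo


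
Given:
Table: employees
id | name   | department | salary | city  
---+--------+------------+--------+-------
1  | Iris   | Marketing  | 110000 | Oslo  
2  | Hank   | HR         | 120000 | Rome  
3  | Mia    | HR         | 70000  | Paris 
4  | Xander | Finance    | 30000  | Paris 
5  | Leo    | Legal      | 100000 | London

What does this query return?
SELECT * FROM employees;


SELECT * returns all 5 rows with all columns

5 rows:
1, Iris, Marketing, 110000, Oslo
2, Hank, HR, 120000, Rome
3, Mia, HR, 70000, Paris
4, Xander, Finance, 30000, Paris
5, Leo, Legal, 100000, London


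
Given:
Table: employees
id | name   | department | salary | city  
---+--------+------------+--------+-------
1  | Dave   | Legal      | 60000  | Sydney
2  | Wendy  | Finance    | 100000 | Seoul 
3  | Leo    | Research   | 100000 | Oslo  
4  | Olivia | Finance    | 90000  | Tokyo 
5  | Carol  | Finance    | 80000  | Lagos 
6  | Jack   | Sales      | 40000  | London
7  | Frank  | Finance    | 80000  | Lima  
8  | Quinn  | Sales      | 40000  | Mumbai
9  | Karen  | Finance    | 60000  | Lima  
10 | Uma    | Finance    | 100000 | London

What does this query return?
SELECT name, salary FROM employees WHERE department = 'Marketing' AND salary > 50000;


Filtering: department = 'Marketing' AND salary > 50000
Matching: 0 rows

Empty result set (0 rows)


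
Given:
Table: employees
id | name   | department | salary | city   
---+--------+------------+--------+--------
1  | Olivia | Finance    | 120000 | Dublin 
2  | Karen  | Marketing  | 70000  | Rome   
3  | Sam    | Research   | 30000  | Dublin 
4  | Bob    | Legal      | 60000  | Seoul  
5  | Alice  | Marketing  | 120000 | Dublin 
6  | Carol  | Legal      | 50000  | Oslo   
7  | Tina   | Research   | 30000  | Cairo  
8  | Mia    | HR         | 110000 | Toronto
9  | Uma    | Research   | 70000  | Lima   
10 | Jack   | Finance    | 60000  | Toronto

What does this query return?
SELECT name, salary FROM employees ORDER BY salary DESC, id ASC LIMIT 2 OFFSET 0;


Sort by salary DESC (id ASC tiebreak), then skip 0 and take 2
Rows 1 through 2

2 rows:
Olivia, 120000
Alice, 120000


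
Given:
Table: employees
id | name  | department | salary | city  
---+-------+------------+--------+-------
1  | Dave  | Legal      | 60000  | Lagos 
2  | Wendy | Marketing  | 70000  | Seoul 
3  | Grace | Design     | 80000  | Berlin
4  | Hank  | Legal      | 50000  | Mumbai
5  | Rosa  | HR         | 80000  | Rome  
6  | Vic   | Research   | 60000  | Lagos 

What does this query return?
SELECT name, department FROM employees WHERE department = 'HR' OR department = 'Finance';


Filtering: department = 'HR' OR 'Finance'
Matching: 1 rows

1 rows:
Rosa, HR


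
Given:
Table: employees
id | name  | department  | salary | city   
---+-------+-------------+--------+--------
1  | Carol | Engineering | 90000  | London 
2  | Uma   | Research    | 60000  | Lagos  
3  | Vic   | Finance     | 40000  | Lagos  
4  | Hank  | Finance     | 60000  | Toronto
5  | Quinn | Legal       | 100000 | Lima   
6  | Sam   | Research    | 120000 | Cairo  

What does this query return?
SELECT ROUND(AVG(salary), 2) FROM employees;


SUM(salary) = 470000
COUNT = 6
ROUND(AVG, 2) = ROUND(470000 / 6, 2) = 78333.33

78333.33


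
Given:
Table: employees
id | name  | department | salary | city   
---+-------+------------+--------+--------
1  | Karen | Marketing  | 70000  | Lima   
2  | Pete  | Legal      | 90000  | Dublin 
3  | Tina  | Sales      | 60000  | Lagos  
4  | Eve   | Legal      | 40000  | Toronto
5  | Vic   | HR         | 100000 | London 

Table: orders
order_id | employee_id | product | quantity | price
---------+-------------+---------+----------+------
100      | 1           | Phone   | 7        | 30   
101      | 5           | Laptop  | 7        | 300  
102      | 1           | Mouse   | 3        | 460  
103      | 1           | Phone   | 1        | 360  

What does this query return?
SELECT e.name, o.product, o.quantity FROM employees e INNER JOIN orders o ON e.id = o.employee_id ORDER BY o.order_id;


Joining employees.id = orders.employee_id:
  employee Karen (id=1) -> order Phone
  employee Vic (id=5) -> order Laptop
  employee Karen (id=1) -> order Mouse
  employee Karen (id=1) -> order Phone


4 rows:
Karen, Phone, 7
Vic, Laptop, 7
Karen, Mouse, 3
Karen, Phone, 1


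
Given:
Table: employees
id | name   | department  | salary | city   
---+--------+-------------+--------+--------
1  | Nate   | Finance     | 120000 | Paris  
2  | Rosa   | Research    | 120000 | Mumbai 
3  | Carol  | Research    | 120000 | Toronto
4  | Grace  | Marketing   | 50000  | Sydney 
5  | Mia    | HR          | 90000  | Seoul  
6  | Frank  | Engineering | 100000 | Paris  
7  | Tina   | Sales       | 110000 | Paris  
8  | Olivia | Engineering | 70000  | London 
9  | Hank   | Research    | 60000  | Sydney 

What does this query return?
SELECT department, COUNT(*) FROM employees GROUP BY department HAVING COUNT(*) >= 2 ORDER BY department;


Groups with count >= 2:
  Engineering: 2 -> PASS
  Research: 3 -> PASS
  Finance: 1 -> filtered out
  HR: 1 -> filtered out
  Marketing: 1 -> filtered out
  Sales: 1 -> filtered out


2 groups:
Engineering, 2
Research, 3


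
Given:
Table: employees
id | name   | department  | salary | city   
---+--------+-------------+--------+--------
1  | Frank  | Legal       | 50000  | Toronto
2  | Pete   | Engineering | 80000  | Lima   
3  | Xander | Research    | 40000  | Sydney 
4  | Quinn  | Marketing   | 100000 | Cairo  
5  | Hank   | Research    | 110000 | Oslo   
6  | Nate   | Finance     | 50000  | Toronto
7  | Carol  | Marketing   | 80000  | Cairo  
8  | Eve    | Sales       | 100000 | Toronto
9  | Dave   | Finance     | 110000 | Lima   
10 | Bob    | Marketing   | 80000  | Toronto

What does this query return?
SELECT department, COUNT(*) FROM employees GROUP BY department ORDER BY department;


Assigning each row to its department group:
  Frank -> Legal
  Pete -> Engineering
  Xander -> Research
  Quinn -> Marketing
  Hank -> Research
  Nate -> Finance
  Carol -> Marketing
  Eve -> Sales
  Dave -> Finance
  Bob -> Marketing


6 groups:
Engineering, 1
Finance, 2
Legal, 1
Marketing, 3
Research, 2
Sales, 1


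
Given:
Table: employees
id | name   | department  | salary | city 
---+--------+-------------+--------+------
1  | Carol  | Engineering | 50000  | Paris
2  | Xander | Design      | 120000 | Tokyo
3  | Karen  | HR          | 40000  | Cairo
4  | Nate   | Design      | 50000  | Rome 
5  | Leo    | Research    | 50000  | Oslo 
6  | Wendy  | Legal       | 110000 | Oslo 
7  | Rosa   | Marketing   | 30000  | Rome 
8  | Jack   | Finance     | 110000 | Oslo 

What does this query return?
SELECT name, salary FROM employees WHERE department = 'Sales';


Filtering: department = 'Sales'
Matching rows: 0

Empty result set (0 rows)


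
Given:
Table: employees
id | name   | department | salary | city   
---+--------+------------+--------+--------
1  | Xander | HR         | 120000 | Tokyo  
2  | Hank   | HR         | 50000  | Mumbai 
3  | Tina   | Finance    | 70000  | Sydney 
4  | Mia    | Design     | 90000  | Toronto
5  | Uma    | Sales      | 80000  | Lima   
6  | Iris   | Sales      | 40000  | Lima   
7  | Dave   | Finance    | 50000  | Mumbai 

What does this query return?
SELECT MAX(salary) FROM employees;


Salaries: 120000, 50000, 70000, 90000, 80000, 40000, 50000
MAX = 120000

120000


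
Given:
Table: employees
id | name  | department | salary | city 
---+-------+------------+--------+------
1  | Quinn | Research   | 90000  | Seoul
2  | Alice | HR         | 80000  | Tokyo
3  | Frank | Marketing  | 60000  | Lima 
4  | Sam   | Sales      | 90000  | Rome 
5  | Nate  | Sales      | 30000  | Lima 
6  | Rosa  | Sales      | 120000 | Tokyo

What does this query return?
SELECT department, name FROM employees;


Projecting columns: department, name

6 rows:
Research, Quinn
HR, Alice
Marketing, Frank
Sales, Sam
Sales, Nate
Sales, Rosa


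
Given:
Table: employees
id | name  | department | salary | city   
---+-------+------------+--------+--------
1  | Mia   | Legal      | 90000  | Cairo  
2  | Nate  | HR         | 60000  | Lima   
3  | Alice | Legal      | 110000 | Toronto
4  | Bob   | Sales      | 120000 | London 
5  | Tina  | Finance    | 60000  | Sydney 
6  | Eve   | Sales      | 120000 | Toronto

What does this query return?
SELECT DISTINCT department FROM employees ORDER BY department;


All 'department' values (row order): Legal, HR, Legal, Sales, Finance, Sales
Removing duplicates leaves 4 unique value(s).

4 values:
Finance
HR
Legal
Sales


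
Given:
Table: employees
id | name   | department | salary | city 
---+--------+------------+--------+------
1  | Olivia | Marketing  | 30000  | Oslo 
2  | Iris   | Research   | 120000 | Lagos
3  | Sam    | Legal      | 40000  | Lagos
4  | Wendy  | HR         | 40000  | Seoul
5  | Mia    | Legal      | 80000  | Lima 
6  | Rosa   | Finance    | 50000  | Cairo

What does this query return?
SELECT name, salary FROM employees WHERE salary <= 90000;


Filtering: salary <= 90000
Matching: 5 rows

5 rows:
Olivia, 30000
Sam, 40000
Wendy, 40000
Mia, 80000
Rosa, 50000


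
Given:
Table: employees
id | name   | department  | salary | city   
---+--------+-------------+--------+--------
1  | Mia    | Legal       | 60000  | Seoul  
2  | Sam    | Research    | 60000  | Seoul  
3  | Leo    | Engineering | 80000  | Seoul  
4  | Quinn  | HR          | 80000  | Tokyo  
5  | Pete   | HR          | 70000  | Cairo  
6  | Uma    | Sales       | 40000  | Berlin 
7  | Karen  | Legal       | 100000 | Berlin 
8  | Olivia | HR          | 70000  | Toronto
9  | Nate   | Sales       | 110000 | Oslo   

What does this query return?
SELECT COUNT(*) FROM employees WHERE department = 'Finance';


Counting rows where department = 'Finance'


0


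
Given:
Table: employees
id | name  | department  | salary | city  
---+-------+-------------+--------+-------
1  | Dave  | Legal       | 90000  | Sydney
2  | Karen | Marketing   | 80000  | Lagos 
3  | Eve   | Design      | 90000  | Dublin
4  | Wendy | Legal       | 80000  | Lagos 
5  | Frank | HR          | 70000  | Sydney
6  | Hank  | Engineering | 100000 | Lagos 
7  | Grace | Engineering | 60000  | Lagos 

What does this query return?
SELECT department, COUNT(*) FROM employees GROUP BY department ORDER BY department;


Assigning each row to its department group:
  Dave -> Legal
  Karen -> Marketing
  Eve -> Design
  Wendy -> Legal
  Frank -> HR
  Hank -> Engineering
  Grace -> Engineering


5 groups:
Design, 1
Engineering, 2
HR, 1
Legal, 2
Marketing, 1


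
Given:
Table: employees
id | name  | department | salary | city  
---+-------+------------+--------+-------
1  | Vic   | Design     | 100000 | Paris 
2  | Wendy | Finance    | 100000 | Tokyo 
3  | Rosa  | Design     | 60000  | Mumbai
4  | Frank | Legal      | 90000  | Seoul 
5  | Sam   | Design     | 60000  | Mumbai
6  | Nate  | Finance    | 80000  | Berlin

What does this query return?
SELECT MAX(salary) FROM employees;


Salaries: 100000, 100000, 60000, 90000, 60000, 80000
MAX = 100000

100000


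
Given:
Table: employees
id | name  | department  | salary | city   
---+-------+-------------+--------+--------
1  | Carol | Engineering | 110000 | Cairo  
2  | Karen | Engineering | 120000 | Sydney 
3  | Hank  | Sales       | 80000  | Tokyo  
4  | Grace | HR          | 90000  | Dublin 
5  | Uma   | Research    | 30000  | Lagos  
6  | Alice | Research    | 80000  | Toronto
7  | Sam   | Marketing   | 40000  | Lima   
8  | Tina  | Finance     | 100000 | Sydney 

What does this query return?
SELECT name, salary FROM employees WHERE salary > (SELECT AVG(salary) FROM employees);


Subquery: AVG(salary) = 81250.0
Filtering: salary > 81250.0
  Carol (110000) -> MATCH
  Karen (120000) -> MATCH
  Grace (90000) -> MATCH
  Tina (100000) -> MATCH


4 rows:
Carol, 110000
Karen, 120000
Grace, 90000
Tina, 100000


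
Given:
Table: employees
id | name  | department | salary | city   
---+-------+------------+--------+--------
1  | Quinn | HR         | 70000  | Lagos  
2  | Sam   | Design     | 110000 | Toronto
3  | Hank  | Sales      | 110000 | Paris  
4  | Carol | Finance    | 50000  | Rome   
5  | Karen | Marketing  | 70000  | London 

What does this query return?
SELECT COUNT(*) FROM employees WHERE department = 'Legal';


Counting rows where department = 'Legal'


0


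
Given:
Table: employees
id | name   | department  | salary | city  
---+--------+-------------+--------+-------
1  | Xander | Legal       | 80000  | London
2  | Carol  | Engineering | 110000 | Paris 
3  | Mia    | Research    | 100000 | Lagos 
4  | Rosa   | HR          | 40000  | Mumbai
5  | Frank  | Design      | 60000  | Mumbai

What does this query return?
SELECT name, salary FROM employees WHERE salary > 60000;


Filtering: salary > 60000
Matching: 3 rows

3 rows:
Xander, 80000
Carol, 110000
Mia, 100000


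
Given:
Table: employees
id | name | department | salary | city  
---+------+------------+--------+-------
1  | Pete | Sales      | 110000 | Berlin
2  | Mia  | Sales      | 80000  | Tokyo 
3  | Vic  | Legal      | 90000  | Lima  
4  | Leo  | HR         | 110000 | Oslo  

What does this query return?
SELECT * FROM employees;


SELECT * returns all 4 rows with all columns

4 rows:
1, Pete, Sales, 110000, Berlin
2, Mia, Sales, 80000, Tokyo
3, Vic, Legal, 90000, Lima
4, Leo, HR, 110000, Oslo


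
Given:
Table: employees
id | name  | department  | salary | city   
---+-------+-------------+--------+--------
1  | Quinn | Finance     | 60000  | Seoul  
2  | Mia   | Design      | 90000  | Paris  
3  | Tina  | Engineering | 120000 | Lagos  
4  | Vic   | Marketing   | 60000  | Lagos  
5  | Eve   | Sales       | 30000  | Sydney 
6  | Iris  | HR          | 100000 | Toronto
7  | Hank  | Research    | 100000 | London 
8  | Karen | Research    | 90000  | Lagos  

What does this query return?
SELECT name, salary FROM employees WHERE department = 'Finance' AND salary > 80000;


Filtering: department = 'Finance' AND salary > 80000
Matching: 0 rows

Empty result set (0 rows)


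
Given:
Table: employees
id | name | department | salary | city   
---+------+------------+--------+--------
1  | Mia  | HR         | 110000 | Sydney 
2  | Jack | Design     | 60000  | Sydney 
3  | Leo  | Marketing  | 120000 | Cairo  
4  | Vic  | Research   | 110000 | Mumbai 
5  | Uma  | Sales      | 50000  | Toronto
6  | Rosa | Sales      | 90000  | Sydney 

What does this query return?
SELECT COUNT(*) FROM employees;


COUNT(*) counts all rows

6


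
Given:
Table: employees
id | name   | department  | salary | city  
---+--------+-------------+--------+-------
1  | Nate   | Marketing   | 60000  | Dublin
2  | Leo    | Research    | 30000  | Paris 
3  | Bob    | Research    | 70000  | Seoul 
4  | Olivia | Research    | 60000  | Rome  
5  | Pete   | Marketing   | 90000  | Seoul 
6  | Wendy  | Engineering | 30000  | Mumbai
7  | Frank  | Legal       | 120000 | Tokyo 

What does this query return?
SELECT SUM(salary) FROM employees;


SUM(salary) = 60000 + 30000 + 70000 + 60000 + 90000 + 30000 + 120000 = 460000

460000


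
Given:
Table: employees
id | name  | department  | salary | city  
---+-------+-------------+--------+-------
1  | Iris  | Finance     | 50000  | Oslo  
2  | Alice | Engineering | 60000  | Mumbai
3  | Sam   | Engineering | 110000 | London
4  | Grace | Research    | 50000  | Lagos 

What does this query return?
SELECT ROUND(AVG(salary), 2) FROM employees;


SUM(salary) = 270000
COUNT = 4
ROUND(AVG, 2) = ROUND(270000 / 4, 2) = 67500.0

67500.0


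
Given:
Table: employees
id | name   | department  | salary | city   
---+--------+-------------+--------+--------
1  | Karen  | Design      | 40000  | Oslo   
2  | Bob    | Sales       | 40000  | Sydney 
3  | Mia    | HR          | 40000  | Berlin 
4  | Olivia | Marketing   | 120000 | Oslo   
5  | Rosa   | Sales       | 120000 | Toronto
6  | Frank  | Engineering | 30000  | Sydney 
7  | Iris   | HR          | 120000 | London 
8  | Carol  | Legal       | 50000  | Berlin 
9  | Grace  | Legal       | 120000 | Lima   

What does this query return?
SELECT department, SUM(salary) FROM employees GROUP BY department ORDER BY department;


Summing salary within each department:
  Design: 40000 = 40000
  Engineering: 30000 = 30000
  HR: 40000 + 120000 = 160000
  Legal: 50000 + 120000 = 170000
  Marketing: 120000 = 120000
  Sales: 40000 + 120000 = 160000


6 groups:
Design, 40000
Engineering, 30000
HR, 160000
Legal, 170000
Marketing, 120000
Sales, 160000


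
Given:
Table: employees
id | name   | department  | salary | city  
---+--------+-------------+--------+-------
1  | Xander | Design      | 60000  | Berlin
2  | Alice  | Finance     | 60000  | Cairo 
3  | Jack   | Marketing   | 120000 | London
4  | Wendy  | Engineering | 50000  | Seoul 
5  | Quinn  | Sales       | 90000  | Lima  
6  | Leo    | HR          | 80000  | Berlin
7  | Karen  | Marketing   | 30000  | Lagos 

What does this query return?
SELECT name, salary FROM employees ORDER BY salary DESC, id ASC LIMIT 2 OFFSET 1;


Sort by salary DESC (id ASC tiebreak), then skip 1 and take 2
Rows 2 through 3

2 rows:
Quinn, 90000
Leo, 80000


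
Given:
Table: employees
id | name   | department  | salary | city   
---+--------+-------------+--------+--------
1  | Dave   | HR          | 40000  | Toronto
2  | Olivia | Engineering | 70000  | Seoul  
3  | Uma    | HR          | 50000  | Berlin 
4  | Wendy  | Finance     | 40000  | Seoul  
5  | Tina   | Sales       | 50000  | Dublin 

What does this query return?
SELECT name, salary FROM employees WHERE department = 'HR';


Filtering: department = 'HR'
Matching rows: 2

2 rows:
Dave, 40000
Uma, 50000


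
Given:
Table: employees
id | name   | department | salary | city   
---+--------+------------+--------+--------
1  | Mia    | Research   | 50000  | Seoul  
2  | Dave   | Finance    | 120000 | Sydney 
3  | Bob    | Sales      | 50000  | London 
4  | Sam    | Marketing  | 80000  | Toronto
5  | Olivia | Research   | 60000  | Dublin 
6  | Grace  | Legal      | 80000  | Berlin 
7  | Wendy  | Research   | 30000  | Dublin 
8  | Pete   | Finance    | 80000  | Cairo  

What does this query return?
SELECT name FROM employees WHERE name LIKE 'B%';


LIKE 'B%' matches names starting with 'B'
Matching: 1

1 rows:
Bob


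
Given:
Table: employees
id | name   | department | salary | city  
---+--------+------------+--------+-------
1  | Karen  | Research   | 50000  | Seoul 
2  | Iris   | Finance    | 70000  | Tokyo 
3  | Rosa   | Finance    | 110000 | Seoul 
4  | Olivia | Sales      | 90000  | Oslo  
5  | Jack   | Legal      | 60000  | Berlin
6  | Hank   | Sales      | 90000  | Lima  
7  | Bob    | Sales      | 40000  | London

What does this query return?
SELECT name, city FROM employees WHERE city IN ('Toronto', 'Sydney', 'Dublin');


Filtering: city IN ('Toronto', 'Sydney', 'Dublin')
Matching: 0 rows

Empty result set (0 rows)


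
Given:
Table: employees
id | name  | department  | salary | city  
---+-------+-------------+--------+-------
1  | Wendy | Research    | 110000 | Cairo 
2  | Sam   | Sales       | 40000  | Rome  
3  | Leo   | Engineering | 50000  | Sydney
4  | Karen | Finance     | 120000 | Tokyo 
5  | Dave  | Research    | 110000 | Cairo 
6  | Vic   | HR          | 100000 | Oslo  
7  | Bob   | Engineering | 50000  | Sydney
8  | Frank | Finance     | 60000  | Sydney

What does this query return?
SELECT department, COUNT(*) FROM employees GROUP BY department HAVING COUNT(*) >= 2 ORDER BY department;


Groups with count >= 2:
  Engineering: 2 -> PASS
  Finance: 2 -> PASS
  Research: 2 -> PASS
  HR: 1 -> filtered out
  Sales: 1 -> filtered out


3 groups:
Engineering, 2
Finance, 2
Research, 2


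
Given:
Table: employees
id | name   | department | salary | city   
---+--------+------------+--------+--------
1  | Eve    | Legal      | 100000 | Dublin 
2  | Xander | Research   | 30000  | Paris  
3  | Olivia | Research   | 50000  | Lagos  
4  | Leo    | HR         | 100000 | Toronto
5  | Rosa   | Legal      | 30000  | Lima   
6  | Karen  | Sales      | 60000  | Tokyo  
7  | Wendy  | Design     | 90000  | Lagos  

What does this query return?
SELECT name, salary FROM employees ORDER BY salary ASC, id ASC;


Sorting by salary ASC, then id ASC for ties

7 rows:
Xander, 30000
Rosa, 30000
Olivia, 50000
Karen, 60000
Wendy, 90000
Eve, 100000
Leo, 100000


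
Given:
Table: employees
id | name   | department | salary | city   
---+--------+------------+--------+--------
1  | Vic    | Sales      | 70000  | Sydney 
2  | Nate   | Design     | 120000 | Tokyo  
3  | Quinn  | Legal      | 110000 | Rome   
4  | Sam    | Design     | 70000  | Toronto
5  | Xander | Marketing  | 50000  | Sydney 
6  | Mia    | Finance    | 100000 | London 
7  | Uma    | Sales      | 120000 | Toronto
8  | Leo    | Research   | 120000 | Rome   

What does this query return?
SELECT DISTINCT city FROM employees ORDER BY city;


All 'city' values (row order): Sydney, Tokyo, Rome, Toronto, Sydney, London, Toronto, Rome
Removing duplicates leaves 5 unique value(s).

5 values:
London
Rome
Sydney
Tokyo
Toronto


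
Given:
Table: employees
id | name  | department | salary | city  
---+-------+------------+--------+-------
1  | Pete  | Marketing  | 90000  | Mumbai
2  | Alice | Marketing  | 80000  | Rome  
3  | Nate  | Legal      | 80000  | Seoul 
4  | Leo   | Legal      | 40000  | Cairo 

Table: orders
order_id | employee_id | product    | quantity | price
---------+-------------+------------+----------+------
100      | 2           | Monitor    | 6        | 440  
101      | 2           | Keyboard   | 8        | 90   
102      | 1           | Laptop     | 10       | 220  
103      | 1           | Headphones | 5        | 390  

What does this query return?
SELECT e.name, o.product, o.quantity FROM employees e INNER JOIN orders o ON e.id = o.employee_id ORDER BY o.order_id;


Joining employees.id = orders.employee_id:
  employee Alice (id=2) -> order Monitor
  employee Alice (id=2) -> order Keyboard
  employee Pete (id=1) -> order Laptop
  employee Pete (id=1) -> order Headphones


4 rows:
Alice, Monitor, 6
Alice, Keyboard, 8
Pete, Laptop, 10
Pete, Headphones, 5


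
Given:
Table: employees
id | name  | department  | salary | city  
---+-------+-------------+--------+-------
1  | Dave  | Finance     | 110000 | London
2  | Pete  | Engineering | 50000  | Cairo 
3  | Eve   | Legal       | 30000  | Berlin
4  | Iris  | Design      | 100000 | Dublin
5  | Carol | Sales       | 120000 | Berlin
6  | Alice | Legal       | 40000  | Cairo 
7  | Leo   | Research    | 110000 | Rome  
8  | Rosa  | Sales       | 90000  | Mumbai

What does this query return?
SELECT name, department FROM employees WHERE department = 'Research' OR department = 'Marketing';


Filtering: department = 'Research' OR 'Marketing'
Matching: 1 rows

1 rows:
Leo, Research


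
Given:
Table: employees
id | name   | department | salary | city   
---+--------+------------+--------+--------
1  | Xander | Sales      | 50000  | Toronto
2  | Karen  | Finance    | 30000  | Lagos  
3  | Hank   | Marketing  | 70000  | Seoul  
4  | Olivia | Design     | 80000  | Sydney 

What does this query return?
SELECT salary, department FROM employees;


Projecting columns: salary, department

4 rows:
50000, Sales
30000, Finance
70000, Marketing
80000, Design


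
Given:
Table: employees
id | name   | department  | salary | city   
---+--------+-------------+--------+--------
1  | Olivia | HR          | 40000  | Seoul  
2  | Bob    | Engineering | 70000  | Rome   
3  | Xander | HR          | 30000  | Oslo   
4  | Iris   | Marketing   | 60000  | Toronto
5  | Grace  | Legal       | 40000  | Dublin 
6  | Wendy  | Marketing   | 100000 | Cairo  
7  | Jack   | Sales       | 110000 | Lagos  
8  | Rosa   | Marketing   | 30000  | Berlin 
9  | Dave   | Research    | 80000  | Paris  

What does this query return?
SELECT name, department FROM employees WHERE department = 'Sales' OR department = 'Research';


Filtering: department = 'Sales' OR 'Research'
Matching: 2 rows

2 rows:
Jack, Sales
Dave, Research


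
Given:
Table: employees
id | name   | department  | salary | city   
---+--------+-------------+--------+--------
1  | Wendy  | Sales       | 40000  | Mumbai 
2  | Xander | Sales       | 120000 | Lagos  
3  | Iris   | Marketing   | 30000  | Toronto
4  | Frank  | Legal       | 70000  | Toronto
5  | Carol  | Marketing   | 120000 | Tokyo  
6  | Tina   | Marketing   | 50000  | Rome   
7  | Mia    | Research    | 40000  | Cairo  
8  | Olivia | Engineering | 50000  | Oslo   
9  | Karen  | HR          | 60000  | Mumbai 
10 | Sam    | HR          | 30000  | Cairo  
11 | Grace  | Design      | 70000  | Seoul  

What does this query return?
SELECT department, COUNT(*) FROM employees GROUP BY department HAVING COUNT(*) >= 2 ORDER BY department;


Groups with count >= 2:
  HR: 2 -> PASS
  Marketing: 3 -> PASS
  Sales: 2 -> PASS
  Design: 1 -> filtered out
  Engineering: 1 -> filtered out
  Legal: 1 -> filtered out
  Research: 1 -> filtered out


3 groups:
HR, 2
Marketing, 3
Sales, 2
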